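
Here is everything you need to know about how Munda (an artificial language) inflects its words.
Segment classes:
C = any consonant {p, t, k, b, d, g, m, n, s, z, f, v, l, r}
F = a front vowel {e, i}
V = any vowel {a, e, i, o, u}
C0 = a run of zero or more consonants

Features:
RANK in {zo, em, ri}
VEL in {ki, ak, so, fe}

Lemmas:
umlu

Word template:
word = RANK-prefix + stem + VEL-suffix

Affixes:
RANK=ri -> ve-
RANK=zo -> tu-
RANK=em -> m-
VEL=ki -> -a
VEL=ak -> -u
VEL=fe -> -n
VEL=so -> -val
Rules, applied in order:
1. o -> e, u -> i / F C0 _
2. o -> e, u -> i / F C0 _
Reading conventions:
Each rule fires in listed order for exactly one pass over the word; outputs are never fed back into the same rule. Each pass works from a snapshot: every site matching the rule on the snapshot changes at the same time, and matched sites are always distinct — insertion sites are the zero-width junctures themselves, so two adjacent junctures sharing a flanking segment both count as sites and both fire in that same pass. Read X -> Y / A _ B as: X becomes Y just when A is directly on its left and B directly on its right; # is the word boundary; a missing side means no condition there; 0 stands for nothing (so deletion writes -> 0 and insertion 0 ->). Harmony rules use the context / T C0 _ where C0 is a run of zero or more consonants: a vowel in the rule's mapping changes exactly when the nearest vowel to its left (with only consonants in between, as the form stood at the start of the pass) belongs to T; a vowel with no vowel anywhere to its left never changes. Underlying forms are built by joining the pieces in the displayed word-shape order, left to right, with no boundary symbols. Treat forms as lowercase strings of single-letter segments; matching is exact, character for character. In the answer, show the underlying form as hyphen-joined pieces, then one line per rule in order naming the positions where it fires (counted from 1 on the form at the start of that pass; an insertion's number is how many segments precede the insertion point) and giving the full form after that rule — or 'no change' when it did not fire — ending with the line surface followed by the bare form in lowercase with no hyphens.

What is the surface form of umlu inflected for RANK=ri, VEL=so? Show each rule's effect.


underlying: ve-umlu-val
1. o -> e, u -> i / F C0 _: fires at position(s) 3: veimluval
2. o -> e, u -> i / F C0 _: fires at position(s) 6: veimlival
surface: veimlival


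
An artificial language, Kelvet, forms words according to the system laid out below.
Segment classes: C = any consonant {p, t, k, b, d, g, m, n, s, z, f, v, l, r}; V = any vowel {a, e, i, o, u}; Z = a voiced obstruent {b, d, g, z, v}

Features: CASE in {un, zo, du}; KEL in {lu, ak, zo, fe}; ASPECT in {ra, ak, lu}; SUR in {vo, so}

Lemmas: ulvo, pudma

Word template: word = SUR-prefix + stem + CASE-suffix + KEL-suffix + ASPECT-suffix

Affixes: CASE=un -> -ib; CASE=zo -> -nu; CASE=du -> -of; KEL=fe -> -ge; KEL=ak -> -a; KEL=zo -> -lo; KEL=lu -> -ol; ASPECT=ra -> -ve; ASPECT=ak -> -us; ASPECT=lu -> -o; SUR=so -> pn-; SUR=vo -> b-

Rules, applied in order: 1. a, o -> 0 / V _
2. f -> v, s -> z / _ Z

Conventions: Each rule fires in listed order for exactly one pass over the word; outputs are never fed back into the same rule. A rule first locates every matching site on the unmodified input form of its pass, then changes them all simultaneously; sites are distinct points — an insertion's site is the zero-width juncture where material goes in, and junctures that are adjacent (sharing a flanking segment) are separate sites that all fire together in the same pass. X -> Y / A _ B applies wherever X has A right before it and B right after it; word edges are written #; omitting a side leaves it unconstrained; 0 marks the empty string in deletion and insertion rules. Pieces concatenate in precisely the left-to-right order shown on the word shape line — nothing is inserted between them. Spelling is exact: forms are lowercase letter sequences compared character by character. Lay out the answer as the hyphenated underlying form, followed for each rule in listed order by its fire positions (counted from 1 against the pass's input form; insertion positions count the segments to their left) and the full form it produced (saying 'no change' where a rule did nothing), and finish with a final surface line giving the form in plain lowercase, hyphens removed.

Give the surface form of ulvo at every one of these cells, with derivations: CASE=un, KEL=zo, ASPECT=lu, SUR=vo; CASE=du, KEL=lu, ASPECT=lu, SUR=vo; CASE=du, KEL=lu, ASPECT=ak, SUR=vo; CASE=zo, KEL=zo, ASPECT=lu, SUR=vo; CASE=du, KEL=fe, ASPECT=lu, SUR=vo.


cell CASE=un, KEL=zo, ASPECT=lu, SUR=vo:
underlying: b-ulvo-ib-lo-o
1. a, o -> 0 / V _: fires at position(s) 10: bulvoiblo
2. f -> v, s -> z / _ Z: no change
surface: bulvoiblo

cell CASE=du, KEL=lu, ASPECT=lu, SUR=vo:
underlying: b-ulvo-of-ol-o
1. a, o -> 0 / V _: fires at position(s) 6: bulvofolo
2. f -> v, s -> z / _ Z: no change
surface: bulvofolo

cell CASE=du, KEL=lu, ASPECT=ak, SUR=vo:
underlying: b-ulvo-of-ol-us
1. a, o -> 0 / V _: fires at position(s) 6: bulvofolus
2. f -> v, s -> z / _ Z: no change
surface: bulvofolus

cell CASE=zo, KEL=zo, ASPECT=lu, SUR=vo:
underlying: b-ulvo-nu-lo-o
1. a, o -> 0 / V _: fires at position(s) 10: bulvonulo
2. f -> v, s -> z / _ Z: no change
surface: bulvonulo

cell CASE=du, KEL=fe, ASPECT=lu, SUR=vo:
underlying: b-ulvo-of-ge-o
1. a, o -> 0 / V _: fires at position(s) 6, 10: bulvofge
2. f -> v, s -> z / _ Z: fires at position(s) 6: bulvovge
surface: bulvovge


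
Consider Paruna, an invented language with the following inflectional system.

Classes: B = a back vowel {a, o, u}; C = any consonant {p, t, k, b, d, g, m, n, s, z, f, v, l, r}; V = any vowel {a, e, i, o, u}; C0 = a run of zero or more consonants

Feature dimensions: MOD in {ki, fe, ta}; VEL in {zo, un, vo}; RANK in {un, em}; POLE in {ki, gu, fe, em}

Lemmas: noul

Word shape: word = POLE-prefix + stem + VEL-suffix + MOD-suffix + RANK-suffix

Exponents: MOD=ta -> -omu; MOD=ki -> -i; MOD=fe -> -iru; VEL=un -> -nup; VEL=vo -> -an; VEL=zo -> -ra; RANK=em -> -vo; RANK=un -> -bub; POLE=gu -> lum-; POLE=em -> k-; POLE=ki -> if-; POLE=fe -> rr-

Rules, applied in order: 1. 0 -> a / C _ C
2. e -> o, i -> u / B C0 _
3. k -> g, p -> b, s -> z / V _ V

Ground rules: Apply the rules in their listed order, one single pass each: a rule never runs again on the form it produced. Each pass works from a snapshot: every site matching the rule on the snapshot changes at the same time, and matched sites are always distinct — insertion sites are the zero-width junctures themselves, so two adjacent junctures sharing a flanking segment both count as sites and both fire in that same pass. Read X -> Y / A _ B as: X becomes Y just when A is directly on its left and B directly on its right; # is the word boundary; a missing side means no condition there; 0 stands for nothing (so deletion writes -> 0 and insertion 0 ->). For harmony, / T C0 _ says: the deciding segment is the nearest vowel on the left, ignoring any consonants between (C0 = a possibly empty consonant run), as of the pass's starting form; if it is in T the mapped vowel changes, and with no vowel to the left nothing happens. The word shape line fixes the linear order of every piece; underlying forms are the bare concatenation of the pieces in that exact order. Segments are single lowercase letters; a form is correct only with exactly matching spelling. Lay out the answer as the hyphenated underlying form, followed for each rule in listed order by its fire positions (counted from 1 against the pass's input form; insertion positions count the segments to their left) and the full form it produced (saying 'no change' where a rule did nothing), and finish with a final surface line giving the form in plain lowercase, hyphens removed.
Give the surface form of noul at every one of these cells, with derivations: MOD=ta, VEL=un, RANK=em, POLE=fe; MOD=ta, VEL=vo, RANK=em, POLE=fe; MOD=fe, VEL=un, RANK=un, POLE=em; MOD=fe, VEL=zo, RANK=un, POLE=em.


cell MOD=ta, VEL=un, RANK=em, POLE=fe:
underlying: rr-noul-nup-omu-vo
1. 0 -> a / C _ C: inserts after position(s) 1, 2, 6: raranoulanupomuvo
2. e -> o, i -> u / B C0 _: no change
3. k -> g, p -> b, s -> z / V _ V: fires at position(s) 12: raranoulanubomuvo
surface: raranoulanubomuvo

cell MOD=ta, VEL=vo, RANK=em, POLE=fe:
underlying: rr-noul-an-omu-vo
1. 0 -> a / C _ C: inserts after position(s) 1, 2: raranoulanomuvo
2. e -> o, i -> u / B C0 _: no change
3. k -> g, p -> b, s -> z / V _ V: no change
surface: raranoulanomuvo

cell MOD=fe, VEL=un, RANK=un, POLE=em:
underlying: k-noul-nup-iru-bub
1. 0 -> a / C _ C: inserts after position(s) 1, 5: kanoulanupirubub
2. e -> o, i -> u / B C0 _: fires at position(s) 11: kanoulanupurubub
3. k -> g, p -> b, s -> z / V _ V: fires at position(s) 10: kanoulanuburubub
surface: kanoulanuburubub

cell MOD=fe, VEL=zo, RANK=un, POLE=em:
underlying: k-noul-ra-iru-bub
1. 0 -> a / C _ C: inserts after position(s) 1, 5: kanoularairubub
2. e -> o, i -> u / B C0 _: fires at position(s) 10: kanoularaurubub
3. k -> g, p -> b, s -> z / V _ V: no change
surface: kanoularaurubub


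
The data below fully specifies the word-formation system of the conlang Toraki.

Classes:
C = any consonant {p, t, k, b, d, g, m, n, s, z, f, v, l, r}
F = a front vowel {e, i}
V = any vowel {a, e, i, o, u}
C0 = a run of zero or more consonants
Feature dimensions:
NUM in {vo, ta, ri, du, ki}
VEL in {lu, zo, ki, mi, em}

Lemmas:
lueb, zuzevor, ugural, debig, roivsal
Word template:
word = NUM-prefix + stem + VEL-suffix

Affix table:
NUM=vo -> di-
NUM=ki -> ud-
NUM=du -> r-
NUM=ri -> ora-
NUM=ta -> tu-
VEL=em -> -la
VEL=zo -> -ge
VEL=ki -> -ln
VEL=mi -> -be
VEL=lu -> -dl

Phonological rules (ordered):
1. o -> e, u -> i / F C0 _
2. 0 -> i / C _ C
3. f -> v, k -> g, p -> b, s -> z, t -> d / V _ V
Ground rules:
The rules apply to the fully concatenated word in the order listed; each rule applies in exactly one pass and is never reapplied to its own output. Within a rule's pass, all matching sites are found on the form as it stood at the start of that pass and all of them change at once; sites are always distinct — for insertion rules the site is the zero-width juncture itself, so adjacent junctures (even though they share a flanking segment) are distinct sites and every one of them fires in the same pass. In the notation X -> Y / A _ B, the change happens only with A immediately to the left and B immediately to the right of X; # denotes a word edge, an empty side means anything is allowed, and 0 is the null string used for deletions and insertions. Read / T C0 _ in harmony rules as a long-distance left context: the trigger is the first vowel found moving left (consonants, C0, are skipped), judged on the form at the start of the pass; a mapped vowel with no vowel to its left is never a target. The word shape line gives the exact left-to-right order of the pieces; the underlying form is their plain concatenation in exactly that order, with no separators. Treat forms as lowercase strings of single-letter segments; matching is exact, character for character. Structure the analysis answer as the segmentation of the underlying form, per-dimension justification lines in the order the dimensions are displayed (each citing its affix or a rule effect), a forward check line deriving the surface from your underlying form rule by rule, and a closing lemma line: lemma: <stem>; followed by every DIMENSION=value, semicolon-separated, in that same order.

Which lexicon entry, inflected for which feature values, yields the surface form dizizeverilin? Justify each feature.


underlying: di-zuzevor-ln
NUM=vo - signalled by the affix di-
VEL=ki - signalled by the affix -ln
check: dizuzevorln -> dizizeverln -> dizizeverilin -> dizizeverilin
lemma: zuzevor; NUM=vo; VEL=ki


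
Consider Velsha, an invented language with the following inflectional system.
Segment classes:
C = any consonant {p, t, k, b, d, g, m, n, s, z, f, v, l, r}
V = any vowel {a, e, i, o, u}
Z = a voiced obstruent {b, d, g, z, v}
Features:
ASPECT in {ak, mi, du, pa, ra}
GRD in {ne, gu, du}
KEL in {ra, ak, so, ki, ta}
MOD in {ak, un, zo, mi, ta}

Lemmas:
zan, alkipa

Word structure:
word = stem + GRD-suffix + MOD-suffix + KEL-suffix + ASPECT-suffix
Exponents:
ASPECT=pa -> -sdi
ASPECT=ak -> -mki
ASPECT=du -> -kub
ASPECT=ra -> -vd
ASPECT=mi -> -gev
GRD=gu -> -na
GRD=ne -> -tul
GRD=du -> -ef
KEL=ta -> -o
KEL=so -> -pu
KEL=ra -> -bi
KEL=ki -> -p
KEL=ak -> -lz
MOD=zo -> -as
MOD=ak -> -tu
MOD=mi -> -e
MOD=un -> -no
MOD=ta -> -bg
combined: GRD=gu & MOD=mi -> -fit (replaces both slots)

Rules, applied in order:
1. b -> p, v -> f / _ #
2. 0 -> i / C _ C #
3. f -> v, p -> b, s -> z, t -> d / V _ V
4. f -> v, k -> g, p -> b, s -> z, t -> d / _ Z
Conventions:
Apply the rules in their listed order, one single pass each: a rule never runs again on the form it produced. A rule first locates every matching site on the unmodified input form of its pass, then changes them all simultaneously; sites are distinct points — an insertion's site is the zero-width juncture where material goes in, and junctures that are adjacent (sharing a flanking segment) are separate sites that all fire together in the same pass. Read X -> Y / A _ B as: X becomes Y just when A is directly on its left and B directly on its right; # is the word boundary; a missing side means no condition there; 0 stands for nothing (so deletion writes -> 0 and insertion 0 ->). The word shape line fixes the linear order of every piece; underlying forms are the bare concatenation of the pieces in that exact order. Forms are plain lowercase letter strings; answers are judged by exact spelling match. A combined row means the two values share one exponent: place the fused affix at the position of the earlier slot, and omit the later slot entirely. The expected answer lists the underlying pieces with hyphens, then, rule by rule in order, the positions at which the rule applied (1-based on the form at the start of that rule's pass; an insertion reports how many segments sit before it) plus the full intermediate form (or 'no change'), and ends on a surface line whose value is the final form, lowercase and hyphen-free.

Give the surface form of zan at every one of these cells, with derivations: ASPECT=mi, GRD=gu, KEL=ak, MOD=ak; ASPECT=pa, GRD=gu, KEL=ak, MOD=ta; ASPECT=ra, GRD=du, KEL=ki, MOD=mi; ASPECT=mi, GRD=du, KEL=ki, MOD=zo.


cell ASPECT=mi, GRD=gu, KEL=ak, MOD=ak:
underlying: zan-na-tu-lz-gev
1. b -> p, v -> f / _ #: fires at position(s) 12: zannatulzgef
2. 0 -> i / C _ C #: no change
3. f -> v, p -> b, s -> z, t -> d / V _ V: fires at position(s) 6: zannadulzgef
4. f -> v, k -> g, p -> b, s -> z, t -> d / _ Z: no change
surface: zannadulzgef

cell ASPECT=pa, GRD=gu, KEL=ak, MOD=ta:
underlying: zan-na-bg-lz-sdi
1. b -> p, v -> f / _ #: no change
2. 0 -> i / C _ C #: no change
3. f -> v, p -> b, s -> z, t -> d / V _ V: no change
4. f -> v, k -> g, p -> b, s -> z, t -> d / _ Z: fires at position(s) 10: zannabglzzdi
surface: zannabglzzdi

cell ASPECT=ra, GRD=du, KEL=ki, MOD=mi:
underlying: zan-ef-e-p-vd
1. b -> p, v -> f / _ #: no change
2. 0 -> i / C _ C #: inserts after position(s) 8: zanefepvid
3. f -> v, p -> b, s -> z, t -> d / V _ V: fires at position(s) 5: zanevepvid
4. f -> v, k -> g, p -> b, s -> z, t -> d / _ Z: fires at position(s) 7: zanevebvid
surface: zanevebvid

cell ASPECT=mi, GRD=du, KEL=ki, MOD=zo:
underlying: zan-ef-as-p-gev
1. b -> p, v -> f / _ #: fires at position(s) 11: zanefaspgef
2. 0 -> i / C _ C #: no change
3. f -> v, p -> b, s -> z, t -> d / V _ V: fires at position(s) 5: zanevaspgef
4. f -> v, k -> g, p -> b, s -> z, t -> d / _ Z: fires at position(s) 8: zanevasbgef
surface: zanevasbgef


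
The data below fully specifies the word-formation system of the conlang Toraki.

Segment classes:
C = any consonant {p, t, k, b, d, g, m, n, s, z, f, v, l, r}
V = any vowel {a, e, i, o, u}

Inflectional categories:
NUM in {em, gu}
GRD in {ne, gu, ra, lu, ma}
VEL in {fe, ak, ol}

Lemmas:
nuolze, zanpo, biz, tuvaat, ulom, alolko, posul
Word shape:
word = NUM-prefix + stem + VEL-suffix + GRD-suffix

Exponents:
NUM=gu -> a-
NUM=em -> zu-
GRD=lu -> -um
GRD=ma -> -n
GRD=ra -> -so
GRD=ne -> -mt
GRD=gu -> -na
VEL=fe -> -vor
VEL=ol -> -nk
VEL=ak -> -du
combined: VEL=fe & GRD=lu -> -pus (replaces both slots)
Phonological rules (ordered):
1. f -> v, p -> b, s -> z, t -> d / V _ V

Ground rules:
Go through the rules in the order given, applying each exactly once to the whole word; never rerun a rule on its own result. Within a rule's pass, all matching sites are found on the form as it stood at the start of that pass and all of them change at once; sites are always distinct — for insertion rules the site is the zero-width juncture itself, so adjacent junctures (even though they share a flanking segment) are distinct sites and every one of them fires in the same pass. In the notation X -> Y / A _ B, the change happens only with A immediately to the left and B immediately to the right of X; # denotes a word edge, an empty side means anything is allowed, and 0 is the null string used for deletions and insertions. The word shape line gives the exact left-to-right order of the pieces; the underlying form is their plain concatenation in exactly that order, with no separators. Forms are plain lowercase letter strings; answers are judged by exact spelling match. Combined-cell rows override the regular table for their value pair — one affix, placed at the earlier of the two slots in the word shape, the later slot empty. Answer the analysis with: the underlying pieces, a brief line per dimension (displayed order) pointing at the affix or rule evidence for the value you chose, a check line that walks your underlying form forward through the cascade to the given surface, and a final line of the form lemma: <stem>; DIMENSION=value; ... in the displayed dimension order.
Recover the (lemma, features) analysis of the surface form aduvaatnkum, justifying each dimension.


underlying: a-tuvaat-nk-um
NUM=gu - signalled by the affix a-
GRD=lu - signalled by the affix -um
VEL=ol - signalled by the affix -nk
check: atuvaatnkum -> aduvaatnkum
lemma: tuvaat; NUM=gu; GRD=lu; VEL=ol


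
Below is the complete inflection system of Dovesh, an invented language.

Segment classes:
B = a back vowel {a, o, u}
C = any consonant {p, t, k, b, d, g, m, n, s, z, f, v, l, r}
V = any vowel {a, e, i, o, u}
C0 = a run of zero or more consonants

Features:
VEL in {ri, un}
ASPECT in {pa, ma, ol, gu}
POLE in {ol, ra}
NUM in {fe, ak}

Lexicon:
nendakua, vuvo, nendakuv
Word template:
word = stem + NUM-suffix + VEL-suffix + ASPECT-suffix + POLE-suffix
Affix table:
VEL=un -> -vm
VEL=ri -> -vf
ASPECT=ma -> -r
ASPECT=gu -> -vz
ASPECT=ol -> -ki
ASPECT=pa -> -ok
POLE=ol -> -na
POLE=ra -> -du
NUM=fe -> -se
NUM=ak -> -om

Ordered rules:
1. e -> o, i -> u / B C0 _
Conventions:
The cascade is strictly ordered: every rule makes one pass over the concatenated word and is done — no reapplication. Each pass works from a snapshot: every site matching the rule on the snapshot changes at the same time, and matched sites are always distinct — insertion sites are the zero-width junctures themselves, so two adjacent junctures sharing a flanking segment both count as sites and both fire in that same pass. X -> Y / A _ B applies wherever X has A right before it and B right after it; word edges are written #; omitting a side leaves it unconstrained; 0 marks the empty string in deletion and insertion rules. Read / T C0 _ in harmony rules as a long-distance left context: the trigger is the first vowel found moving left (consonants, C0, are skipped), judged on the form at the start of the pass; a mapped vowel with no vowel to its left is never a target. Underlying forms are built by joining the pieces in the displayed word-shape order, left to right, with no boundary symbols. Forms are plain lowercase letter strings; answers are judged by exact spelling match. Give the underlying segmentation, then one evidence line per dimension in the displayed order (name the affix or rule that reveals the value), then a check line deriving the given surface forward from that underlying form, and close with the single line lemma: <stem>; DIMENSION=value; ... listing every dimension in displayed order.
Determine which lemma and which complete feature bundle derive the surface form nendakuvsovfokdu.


underlying: nendakuv-se-vf-ok-du
VEL=ri - signalled by the affix -vf
ASPECT=pa - signalled by the affix -ok
POLE=ra - signalled by the affix -du
NUM=fe - signalled by the affix -se
check: nendakuvsevfokdu -> nendakuvsovfokdu
lemma: nendakuv; VEL=ri; ASPECT=pa; POLE=ra; NUM=fe


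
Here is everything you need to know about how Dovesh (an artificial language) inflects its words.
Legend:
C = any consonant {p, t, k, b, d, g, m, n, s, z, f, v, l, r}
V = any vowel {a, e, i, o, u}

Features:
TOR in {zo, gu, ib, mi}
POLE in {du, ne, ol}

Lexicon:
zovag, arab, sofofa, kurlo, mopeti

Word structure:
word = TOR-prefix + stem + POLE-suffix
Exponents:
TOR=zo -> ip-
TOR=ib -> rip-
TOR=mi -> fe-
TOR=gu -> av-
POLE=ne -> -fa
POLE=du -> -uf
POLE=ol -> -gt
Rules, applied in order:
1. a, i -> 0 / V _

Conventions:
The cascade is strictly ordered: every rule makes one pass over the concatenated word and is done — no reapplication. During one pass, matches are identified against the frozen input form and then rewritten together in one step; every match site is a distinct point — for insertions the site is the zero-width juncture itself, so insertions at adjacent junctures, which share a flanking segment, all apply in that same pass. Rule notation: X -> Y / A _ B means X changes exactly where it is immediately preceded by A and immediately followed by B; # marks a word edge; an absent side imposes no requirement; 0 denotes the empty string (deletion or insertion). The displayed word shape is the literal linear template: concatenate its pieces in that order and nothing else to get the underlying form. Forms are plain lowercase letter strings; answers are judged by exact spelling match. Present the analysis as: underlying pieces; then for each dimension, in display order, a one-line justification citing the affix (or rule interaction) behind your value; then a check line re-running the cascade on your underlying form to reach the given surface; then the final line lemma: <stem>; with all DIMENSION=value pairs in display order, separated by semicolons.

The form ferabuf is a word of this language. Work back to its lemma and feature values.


underlying: fe-arab-uf
TOR=mi - signalled by the affix fe-
POLE=du - signalled by the affix -uf
check: fearabuf -> ferabuf
lemma: arab; TOR=mi; POLE=du


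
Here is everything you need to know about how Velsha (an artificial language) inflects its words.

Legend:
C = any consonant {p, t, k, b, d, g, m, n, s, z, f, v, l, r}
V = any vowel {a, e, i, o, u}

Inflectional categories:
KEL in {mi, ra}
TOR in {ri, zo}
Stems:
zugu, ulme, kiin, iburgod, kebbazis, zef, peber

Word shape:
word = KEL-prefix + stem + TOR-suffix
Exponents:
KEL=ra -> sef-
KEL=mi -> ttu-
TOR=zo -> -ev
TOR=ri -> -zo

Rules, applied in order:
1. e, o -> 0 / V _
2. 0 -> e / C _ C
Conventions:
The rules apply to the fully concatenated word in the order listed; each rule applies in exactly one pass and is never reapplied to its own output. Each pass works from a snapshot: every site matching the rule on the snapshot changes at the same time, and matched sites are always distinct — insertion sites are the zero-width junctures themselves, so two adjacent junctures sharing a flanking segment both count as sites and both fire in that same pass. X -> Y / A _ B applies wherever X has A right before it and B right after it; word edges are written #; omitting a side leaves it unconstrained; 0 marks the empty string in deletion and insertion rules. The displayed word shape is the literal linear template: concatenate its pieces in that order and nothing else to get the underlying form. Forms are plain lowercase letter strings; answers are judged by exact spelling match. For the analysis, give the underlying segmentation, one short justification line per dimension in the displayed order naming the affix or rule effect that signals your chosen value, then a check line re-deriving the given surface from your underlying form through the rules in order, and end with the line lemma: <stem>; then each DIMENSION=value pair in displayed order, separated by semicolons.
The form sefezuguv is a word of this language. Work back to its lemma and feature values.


underlying: sef-zugu-ev
KEL=ra - signalled by the affix sef-
TOR=zo - signalled by the affix -ev
check: sefzuguev -> sefzuguv -> sefezuguv
lemma: zugu; KEL=ra; TOR=zo


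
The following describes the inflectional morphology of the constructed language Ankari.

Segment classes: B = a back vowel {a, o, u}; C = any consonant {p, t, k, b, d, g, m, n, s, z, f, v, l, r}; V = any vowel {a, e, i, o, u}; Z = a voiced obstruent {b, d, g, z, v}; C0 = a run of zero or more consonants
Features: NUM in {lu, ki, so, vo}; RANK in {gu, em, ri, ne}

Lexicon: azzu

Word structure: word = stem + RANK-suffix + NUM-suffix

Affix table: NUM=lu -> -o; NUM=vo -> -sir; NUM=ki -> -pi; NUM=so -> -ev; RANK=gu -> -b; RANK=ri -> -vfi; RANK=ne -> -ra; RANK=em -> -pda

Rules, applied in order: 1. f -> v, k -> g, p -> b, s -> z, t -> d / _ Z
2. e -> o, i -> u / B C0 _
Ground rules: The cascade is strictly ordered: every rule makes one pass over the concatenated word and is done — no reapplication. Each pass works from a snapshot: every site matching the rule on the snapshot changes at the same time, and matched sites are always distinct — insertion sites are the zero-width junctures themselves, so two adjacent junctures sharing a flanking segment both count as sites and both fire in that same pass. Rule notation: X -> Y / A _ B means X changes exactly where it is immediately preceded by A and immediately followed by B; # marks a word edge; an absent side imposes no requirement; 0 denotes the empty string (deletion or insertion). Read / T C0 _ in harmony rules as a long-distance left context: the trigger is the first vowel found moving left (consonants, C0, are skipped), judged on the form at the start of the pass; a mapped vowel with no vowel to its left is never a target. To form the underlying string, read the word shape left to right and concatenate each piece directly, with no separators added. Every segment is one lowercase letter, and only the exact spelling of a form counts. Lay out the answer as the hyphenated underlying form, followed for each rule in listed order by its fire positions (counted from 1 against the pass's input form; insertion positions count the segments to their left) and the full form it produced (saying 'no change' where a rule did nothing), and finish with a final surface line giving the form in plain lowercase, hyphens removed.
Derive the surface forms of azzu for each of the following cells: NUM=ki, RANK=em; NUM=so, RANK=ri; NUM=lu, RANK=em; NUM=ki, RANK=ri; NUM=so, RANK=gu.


cell NUM=ki, RANK=em:
underlying: azzu-pda-pi
1. f -> v, k -> g, p -> b, s -> z, t -> d / _ Z: fires at position(s) 5: azzubdapi
2. e -> o, i -> u / B C0 _: fires at position(s) 9: azzubdapu
surface: azzubdapu

cell NUM=so, RANK=ri:
underlying: azzu-vfi-ev
1. f -> v, k -> g, p -> b, s -> z, t -> d / _ Z: no change
2. e -> o, i -> u / B C0 _: fires at position(s) 7: azzuvfuev
surface: azzuvfuev

cell NUM=lu, RANK=em:
underlying: azzu-pda-o
1. f -> v, k -> g, p -> b, s -> z, t -> d / _ Z: fires at position(s) 5: azzubdao
2. e -> o, i -> u / B C0 _: no change
surface: azzubdao

cell NUM=ki, RANK=ri:
underlying: azzu-vfi-pi
1. f -> v, k -> g, p -> b, s -> z, t -> d / _ Z: no change
2. e -> o, i -> u / B C0 _: fires at position(s) 7: azzuvfupi
surface: azzuvfupi

cell NUM=so, RANK=gu:
underlying: azzu-b-ev
1. f -> v, k -> g, p -> b, s -> z, t -> d / _ Z: no change
2. e -> o, i -> u / B C0 _: fires at position(s) 6: azzubov
surface: azzubov


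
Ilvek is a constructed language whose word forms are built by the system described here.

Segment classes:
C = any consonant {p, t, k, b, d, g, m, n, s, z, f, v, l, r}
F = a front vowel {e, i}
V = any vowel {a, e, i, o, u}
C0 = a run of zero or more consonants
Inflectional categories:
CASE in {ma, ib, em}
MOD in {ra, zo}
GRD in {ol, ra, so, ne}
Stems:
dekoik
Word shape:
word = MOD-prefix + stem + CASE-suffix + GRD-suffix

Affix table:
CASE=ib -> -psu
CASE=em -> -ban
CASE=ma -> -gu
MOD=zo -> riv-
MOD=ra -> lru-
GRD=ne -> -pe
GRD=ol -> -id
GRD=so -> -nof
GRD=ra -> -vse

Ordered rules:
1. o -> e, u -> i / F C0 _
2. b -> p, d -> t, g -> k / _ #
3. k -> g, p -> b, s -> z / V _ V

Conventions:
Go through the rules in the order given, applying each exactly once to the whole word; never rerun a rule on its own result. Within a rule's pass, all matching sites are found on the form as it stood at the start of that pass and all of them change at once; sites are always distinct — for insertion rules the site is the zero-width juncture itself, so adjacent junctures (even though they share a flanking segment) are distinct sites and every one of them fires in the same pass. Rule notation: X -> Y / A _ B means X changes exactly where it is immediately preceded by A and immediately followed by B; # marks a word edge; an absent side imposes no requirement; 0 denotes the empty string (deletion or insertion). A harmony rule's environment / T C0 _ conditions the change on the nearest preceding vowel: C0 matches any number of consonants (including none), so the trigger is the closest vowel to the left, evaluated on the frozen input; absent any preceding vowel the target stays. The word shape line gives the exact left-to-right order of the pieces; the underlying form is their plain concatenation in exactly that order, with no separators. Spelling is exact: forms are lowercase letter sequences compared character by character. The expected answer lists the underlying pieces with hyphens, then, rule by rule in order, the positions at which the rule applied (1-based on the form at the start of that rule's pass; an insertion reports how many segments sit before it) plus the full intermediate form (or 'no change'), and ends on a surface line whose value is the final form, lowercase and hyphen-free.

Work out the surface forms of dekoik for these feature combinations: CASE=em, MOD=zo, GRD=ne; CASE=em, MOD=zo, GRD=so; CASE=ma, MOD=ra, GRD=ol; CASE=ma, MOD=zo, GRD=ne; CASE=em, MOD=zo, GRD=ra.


cell CASE=em, MOD=zo, GRD=ne:
underlying: riv-dekoik-ban-pe
1. o -> e, u -> i / F C0 _: fires at position(s) 7: rivdekeikbanpe
2. b -> p, d -> t, g -> k / _ #: no change
3. k -> g, p -> b, s -> z / V _ V: fires at position(s) 6: rivdegeikbanpe
surface: rivdegeikbanpe

cell CASE=em, MOD=zo, GRD=so:
underlying: riv-dekoik-ban-nof
1. o -> e, u -> i / F C0 _: fires at position(s) 7: rivdekeikbannof
2. b -> p, d -> t, g -> k / _ #: no change
3. k -> g, p -> b, s -> z / V _ V: fires at position(s) 6: rivdegeikbannof
surface: rivdegeikbannof

cell CASE=ma, MOD=ra, GRD=ol:
underlying: lru-dekoik-gu-id
1. o -> e, u -> i / F C0 _: fires at position(s) 7, 11: lrudekeikgiid
2. b -> p, d -> t, g -> k / _ #: fires at position(s) 13: lrudekeikgiit
3. k -> g, p -> b, s -> z / V _ V: fires at position(s) 6: lrudegeikgiit
surface: lrudegeikgiit

cell CASE=ma, MOD=zo, GRD=ne:
underlying: riv-dekoik-gu-pe
1. o -> e, u -> i / F C0 _: fires at position(s) 7, 11: rivdekeikgipe
2. b -> p, d -> t, g -> k / _ #: no change
3. k -> g, p -> b, s -> z / V _ V: fires at position(s) 6, 12: rivdegeikgibe
surface: rivdegeikgibe

cell CASE=em, MOD=zo, GRD=ra:
underlying: riv-dekoik-ban-vse
1. o -> e, u -> i / F C0 _: fires at position(s) 7: rivdekeikbanvse
2. b -> p, d -> t, g -> k / _ #: no change
3. k -> g, p -> b, s -> z / V _ V: fires at position(s) 6: rivdegeikbanvse
surface: rivdegeikbanvse


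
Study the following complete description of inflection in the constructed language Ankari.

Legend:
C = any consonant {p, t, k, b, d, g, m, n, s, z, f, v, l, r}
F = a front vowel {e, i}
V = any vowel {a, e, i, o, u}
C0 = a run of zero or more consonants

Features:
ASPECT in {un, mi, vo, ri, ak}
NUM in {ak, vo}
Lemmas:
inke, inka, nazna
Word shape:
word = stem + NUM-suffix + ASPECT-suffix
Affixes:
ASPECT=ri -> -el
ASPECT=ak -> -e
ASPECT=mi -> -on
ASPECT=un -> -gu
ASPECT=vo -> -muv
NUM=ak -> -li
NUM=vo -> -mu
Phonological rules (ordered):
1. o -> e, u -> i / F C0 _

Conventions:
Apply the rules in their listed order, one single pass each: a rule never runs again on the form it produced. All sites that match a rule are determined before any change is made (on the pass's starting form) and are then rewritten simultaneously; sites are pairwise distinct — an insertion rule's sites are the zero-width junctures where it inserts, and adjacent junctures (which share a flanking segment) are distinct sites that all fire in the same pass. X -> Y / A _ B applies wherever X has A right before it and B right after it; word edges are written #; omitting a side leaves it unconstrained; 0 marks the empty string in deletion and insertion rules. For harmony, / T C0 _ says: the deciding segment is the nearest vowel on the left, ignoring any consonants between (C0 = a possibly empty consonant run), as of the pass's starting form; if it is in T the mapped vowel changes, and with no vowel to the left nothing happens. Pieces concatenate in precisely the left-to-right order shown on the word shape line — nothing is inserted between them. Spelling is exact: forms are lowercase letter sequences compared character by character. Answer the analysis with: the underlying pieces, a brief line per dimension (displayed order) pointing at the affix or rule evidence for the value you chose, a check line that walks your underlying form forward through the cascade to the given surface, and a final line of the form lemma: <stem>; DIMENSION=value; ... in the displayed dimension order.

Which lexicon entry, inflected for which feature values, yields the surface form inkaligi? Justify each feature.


underlying: inka-li-gu
ASPECT=un - signalled by the affix -gu
NUM=ak - signalled by the affix -li
check: inkaligu -> inkaligi
lemma: inka; ASPECT=un; NUM=ak


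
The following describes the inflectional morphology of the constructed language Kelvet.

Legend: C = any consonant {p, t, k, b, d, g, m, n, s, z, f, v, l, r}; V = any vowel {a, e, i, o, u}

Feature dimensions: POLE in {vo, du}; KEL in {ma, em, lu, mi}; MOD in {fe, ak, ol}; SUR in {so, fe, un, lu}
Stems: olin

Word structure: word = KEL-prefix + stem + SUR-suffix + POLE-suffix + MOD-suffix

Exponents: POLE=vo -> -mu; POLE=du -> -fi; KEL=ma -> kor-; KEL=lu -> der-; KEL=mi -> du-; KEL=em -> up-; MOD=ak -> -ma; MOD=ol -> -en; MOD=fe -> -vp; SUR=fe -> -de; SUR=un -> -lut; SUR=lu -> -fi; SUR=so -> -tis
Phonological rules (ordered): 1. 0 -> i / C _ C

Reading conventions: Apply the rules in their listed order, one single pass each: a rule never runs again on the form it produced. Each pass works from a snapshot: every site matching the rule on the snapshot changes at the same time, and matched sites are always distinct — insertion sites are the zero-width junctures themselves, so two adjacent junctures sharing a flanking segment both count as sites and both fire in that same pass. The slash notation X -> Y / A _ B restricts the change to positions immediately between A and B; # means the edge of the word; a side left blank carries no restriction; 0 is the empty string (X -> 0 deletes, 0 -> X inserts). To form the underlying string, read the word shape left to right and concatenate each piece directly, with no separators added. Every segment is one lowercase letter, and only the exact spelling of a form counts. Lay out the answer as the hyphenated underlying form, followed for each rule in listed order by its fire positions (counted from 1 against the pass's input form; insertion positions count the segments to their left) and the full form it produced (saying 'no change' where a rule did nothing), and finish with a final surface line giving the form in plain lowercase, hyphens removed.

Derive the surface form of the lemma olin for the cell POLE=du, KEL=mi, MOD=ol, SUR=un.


underlying: du-olin-lut-fi-en
1. 0 -> i / C _ C: inserts after position(s) 6, 9: duolinilutifien
surface: duolinilutifien


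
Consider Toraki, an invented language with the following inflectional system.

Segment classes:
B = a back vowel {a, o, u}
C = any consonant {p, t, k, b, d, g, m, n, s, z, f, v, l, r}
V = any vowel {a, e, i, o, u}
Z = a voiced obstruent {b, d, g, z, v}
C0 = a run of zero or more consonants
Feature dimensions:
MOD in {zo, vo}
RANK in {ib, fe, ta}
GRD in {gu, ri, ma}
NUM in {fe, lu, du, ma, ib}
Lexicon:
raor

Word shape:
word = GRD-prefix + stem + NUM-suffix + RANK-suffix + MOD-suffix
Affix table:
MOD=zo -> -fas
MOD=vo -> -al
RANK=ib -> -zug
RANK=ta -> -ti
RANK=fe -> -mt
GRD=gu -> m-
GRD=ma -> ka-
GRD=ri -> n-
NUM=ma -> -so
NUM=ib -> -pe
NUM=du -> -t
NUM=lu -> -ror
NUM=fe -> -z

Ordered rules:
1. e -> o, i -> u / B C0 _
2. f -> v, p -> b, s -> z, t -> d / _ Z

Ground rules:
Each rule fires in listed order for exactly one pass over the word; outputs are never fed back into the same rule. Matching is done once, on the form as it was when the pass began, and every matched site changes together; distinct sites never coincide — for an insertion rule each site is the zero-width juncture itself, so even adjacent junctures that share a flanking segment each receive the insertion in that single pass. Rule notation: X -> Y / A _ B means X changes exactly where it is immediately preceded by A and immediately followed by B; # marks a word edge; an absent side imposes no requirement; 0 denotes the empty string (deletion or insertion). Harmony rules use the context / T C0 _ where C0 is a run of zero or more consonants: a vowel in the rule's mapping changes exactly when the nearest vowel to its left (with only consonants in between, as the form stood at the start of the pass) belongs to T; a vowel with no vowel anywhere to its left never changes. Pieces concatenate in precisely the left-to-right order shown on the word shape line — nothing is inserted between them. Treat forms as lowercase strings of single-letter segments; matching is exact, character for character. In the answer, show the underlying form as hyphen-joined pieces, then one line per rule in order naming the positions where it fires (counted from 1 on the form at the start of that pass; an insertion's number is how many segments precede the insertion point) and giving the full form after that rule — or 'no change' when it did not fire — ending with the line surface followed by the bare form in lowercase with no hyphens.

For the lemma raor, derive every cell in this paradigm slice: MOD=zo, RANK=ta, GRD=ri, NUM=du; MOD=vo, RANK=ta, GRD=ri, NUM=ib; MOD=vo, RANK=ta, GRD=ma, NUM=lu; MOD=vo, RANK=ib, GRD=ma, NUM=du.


cell MOD=zo, RANK=ta, GRD=ri, NUM=du:
underlying: n-raor-t-ti-fas
1. e -> o, i -> u / B C0 _: fires at position(s) 8: nraorttufas
2. f -> v, p -> b, s -> z, t -> d / _ Z: no change
surface: nraorttufas

cell MOD=vo, RANK=ta, GRD=ri, NUM=ib:
underlying: n-raor-pe-ti-al
1. e -> o, i -> u / B C0 _: fires at position(s) 7: nraorpotial
2. f -> v, p -> b, s -> z, t -> d / _ Z: no change
surface: nraorpotial

cell MOD=vo, RANK=ta, GRD=ma, NUM=lu:
underlying: ka-raor-ror-ti-al
1. e -> o, i -> u / B C0 _: fires at position(s) 11: karaorrortual
2. f -> v, p -> b, s -> z, t -> d / _ Z: no change
surface: karaorrortual

cell MOD=vo, RANK=ib, GRD=ma, NUM=du:
underlying: ka-raor-t-zug-al
1. e -> o, i -> u / B C0 _: no change
2. f -> v, p -> b, s -> z, t -> d / _ Z: fires at position(s) 7: karaordzugal
surface: karaordzugal


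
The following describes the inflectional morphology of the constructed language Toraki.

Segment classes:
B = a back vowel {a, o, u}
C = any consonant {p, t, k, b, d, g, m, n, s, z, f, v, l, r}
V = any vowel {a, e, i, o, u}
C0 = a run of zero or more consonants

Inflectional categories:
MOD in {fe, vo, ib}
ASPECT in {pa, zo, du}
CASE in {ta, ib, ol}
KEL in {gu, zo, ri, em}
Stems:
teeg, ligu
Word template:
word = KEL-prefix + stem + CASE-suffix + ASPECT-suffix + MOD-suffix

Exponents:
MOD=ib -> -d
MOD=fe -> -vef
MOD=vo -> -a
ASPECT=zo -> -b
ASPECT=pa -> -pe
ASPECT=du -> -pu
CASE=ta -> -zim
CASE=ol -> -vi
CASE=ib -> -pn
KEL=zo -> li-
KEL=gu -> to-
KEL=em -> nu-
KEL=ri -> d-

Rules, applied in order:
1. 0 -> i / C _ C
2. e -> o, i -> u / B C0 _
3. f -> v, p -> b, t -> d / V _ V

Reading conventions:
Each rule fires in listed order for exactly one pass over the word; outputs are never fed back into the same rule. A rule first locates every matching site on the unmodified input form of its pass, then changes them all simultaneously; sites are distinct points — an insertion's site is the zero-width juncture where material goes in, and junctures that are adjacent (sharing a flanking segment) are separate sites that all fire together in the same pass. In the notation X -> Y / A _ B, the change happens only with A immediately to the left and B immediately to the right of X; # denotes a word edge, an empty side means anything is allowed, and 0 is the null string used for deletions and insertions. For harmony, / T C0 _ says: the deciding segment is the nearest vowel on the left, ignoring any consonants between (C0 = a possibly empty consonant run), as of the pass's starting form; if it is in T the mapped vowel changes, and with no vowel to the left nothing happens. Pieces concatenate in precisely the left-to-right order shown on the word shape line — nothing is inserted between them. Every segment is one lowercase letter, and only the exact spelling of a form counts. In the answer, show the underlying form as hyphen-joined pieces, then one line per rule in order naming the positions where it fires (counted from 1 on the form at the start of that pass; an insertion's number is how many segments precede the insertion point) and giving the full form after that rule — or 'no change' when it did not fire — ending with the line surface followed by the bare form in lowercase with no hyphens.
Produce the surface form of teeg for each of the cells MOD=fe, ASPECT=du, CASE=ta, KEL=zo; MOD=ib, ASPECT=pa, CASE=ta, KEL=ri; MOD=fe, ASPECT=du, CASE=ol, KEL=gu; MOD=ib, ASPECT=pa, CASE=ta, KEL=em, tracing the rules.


cell MOD=fe, ASPECT=du, CASE=ta, KEL=zo:
underlying: li-teeg-zim-pu-vef
1. 0 -> i / C _ C: inserts after position(s) 6, 9: liteegizimipuvef
2. e -> o, i -> u / B C0 _: fires at position(s) 15: liteegizimipuvof
3. f -> v, p -> b, t -> d / V _ V: fires at position(s) 3, 12: lideegizimibuvof
surface: lideegizimibuvof

cell MOD=ib, ASPECT=pa, CASE=ta, KEL=ri:
underlying: d-teeg-zim-pe-d
1. 0 -> i / C _ C: inserts after position(s) 1, 5, 8: diteegizimiped
2. e -> o, i -> u / B C0 _: no change
3. f -> v, p -> b, t -> d / V _ V: fires at position(s) 3, 12: dideegizimibed
surface: dideegizimibed

cell MOD=fe, ASPECT=du, CASE=ol, KEL=gu:
underlying: to-teeg-vi-pu-vef
1. 0 -> i / C _ C: inserts after position(s) 6: toteegivipuvef
2. e -> o, i -> u / B C0 _: fires at position(s) 4, 13: totoegivipuvof
3. f -> v, p -> b, t -> d / V _ V: fires at position(s) 3, 10: todoegivibuvof
surface: todoegivibuvof

cell MOD=ib, ASPECT=pa, CASE=ta, KEL=em:
underlying: nu-teeg-zim-pe-d
1. 0 -> i / C _ C: inserts after position(s) 6, 9: nuteegizimiped
2. e -> o, i -> u / B C0 _: fires at position(s) 4: nutoegizimiped
3. f -> v, p -> b, t -> d / V _ V: fires at position(s) 3, 12: nudoegizimibed
surface: nudoegizimibed
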